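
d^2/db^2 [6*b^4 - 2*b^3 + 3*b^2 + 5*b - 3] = 72*b^2 - 12*b + 6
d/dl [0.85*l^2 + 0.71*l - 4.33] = 1.7*l + 0.71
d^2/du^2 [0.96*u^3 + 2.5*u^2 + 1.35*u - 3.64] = 5.76*u + 5.0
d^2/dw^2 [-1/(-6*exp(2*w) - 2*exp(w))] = (-(3*exp(w) + 1)*(12*exp(w) + 1)/2 + (6*exp(w) + 1)^2)*exp(-w)/(3*exp(w) + 1)^3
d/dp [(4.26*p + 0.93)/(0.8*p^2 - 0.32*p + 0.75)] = (-3.408*p^2 - 1.488*p + 3.4926)/(0.64*p^4 - 0.512*p^3 + 1.3024*p^2 - 0.48*p + 0.5625)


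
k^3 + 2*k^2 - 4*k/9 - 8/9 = (k - 2/3)*(k + 2/3)*(k + 2)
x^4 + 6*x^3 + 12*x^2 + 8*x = x*(x + 2)^3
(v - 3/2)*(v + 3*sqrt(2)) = v^2 - 3*v/2 + 3*sqrt(2)*v - 9*sqrt(2)/2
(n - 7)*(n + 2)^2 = n^3 - 3*n^2 - 24*n - 28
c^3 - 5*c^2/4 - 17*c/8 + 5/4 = (c - 2)*(c - 1/2)*(c + 5/4)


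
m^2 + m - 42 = (m - 6)*(m + 7)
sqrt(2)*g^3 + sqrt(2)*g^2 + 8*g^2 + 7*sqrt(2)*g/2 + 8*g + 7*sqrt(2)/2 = (g + 1)*(g + 7*sqrt(2)/2)*(sqrt(2)*g + 1)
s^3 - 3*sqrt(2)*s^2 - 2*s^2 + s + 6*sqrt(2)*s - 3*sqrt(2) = (s - 1)^2*(s - 3*sqrt(2))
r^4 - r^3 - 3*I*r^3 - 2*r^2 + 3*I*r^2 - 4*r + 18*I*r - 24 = (r - 3)*(r + 2)*(r - 4*I)*(r + I)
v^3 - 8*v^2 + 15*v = v*(v - 5)*(v - 3)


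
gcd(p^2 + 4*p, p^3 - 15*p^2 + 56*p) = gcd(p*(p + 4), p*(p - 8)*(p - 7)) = p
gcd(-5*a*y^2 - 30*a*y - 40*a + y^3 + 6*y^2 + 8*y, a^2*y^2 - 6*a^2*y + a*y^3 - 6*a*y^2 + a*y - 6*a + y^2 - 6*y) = 1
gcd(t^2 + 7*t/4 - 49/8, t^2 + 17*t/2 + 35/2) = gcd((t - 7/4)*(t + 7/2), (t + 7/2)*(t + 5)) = t + 7/2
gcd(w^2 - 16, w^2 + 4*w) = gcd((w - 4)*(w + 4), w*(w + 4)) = w + 4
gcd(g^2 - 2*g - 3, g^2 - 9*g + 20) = 1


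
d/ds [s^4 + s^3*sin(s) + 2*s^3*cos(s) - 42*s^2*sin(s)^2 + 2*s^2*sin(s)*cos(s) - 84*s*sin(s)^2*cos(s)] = -2*s^3*sin(s) + s^3*cos(s) + 4*s^3 + 3*s^2*sin(s) - 42*s^2*sin(2*s) + 6*s^2*cos(s) + 2*s^2*cos(2*s) + 21*s*sin(s) + 2*s*sin(2*s) - 63*s*sin(3*s) + 42*s*cos(2*s) - 42*s - 21*cos(s) + 21*cos(3*s)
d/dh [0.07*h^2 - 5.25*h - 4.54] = 0.14*h - 5.25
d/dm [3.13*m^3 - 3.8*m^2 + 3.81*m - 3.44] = 9.39*m^2 - 7.6*m + 3.81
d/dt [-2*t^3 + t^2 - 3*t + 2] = -6*t^2 + 2*t - 3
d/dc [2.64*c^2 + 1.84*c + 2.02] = 5.28*c + 1.84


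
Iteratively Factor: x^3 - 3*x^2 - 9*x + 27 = (x - 3)*(x^2 - 9) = (x - 3)^2*(x + 3)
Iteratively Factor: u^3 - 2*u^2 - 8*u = (u - 4)*(u^2 + 2*u) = (u - 4)*(u + 2)*(u)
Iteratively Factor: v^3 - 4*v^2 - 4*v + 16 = (v - 4)*(v^2 - 4) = (v - 4)*(v + 2)*(v - 2)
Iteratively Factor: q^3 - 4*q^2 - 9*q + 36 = (q - 3)*(q^2 - q - 12) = (q - 3)*(q + 3)*(q - 4)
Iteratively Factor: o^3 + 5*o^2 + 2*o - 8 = (o - 1)*(o^2 + 6*o + 8) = (o - 1)*(o + 2)*(o + 4)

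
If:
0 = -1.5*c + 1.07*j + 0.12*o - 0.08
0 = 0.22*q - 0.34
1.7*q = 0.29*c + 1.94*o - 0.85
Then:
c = 11.9905956112853 - 6.68965517241379*o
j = 16.884012539185 - 9.49017080244924*o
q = 1.55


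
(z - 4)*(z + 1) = z^2 - 3*z - 4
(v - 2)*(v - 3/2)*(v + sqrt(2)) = v^3 - 7*v^2/2 + sqrt(2)*v^2 - 7*sqrt(2)*v/2 + 3*v + 3*sqrt(2)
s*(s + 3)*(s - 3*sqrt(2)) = s^3 - 3*sqrt(2)*s^2 + 3*s^2 - 9*sqrt(2)*s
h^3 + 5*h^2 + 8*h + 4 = (h + 1)*(h + 2)^2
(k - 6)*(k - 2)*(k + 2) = k^3 - 6*k^2 - 4*k + 24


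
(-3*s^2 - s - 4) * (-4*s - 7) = 12*s^3 + 25*s^2 + 23*s + 28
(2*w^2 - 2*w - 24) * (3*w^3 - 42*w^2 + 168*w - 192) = 6*w^5 - 90*w^4 + 348*w^3 + 288*w^2 - 3648*w + 4608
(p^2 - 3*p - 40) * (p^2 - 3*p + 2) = p^4 - 6*p^3 - 29*p^2 + 114*p - 80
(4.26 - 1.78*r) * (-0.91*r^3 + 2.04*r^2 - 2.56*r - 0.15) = 1.6198*r^4 - 7.5078*r^3 + 13.2472*r^2 - 10.6386*r - 0.639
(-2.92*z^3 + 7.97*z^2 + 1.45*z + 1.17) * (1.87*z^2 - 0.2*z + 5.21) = -5.4604*z^5 + 15.4879*z^4 - 14.0957*z^3 + 43.4216*z^2 + 7.3205*z + 6.0957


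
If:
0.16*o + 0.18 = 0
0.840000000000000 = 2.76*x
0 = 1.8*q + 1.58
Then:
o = -1.12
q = -0.88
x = 0.30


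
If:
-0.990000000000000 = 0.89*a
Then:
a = -1.11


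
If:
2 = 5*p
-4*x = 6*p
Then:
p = 2/5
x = -3/5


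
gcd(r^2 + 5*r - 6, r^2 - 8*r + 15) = 1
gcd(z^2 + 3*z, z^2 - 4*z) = z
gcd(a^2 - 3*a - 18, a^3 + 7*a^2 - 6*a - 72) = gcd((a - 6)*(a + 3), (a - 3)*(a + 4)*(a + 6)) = 1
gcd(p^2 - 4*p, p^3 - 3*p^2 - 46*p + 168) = p - 4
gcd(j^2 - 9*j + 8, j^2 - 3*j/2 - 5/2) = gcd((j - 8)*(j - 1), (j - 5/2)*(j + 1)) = 1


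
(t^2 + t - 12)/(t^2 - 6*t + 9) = (t + 4)/(t - 3)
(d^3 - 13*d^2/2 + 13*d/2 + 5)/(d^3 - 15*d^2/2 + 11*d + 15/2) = (d - 2)/(d - 3)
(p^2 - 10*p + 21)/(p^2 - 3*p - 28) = (p - 3)/(p + 4)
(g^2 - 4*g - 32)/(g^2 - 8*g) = (g + 4)/g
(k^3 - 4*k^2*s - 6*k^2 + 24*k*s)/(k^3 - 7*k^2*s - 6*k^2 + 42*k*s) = (-k + 4*s)/(-k + 7*s)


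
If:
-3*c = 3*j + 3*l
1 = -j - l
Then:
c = 1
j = -l - 1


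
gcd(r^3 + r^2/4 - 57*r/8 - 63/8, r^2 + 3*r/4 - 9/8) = r + 3/2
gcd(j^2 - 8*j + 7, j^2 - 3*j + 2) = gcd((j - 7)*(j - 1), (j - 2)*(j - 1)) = j - 1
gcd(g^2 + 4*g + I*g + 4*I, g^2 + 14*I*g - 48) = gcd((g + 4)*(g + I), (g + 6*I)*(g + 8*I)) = 1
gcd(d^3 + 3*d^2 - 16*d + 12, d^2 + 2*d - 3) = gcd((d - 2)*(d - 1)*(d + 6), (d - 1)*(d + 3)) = d - 1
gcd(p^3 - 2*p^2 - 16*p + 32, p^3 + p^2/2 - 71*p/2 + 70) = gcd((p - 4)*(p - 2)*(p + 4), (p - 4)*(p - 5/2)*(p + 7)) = p - 4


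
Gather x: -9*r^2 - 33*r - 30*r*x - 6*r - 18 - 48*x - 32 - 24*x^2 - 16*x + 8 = -9*r^2 - 39*r - 24*x^2 + x*(-30*r - 64) - 42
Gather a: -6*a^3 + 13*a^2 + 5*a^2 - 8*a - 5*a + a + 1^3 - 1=-6*a^3 + 18*a^2 - 12*a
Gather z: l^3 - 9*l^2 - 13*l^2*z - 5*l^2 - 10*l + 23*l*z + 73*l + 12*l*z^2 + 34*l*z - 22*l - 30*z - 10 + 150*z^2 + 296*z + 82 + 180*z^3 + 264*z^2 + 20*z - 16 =l^3 - 14*l^2 + 41*l + 180*z^3 + z^2*(12*l + 414) + z*(-13*l^2 + 57*l + 286) + 56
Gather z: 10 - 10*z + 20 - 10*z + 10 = 40 - 20*z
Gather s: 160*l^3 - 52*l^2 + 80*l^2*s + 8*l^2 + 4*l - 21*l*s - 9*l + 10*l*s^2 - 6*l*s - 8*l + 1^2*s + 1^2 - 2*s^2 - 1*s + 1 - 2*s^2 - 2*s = 160*l^3 - 44*l^2 - 13*l + s^2*(10*l - 4) + s*(80*l^2 - 27*l - 2) + 2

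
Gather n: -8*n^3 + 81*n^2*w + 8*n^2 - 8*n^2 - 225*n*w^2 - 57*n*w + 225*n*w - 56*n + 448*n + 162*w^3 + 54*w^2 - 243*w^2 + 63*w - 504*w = -8*n^3 + 81*n^2*w + n*(-225*w^2 + 168*w + 392) + 162*w^3 - 189*w^2 - 441*w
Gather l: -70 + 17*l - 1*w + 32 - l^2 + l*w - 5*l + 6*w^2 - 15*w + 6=-l^2 + l*(w + 12) + 6*w^2 - 16*w - 32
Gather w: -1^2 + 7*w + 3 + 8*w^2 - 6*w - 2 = 8*w^2 + w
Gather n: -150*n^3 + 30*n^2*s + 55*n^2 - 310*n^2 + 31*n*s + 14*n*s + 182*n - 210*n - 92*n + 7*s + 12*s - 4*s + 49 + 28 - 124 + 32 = -150*n^3 + n^2*(30*s - 255) + n*(45*s - 120) + 15*s - 15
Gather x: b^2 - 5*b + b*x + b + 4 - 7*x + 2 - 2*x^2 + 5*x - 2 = b^2 - 4*b - 2*x^2 + x*(b - 2) + 4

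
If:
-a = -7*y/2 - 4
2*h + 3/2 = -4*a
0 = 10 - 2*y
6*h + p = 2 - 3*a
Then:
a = 43/2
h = -175/4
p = 200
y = 5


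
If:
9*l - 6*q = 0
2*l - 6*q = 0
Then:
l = 0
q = 0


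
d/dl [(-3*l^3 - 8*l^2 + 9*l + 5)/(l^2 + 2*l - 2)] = (-3*l^4 - 12*l^3 - 7*l^2 + 22*l - 28)/(l^4 + 4*l^3 - 8*l + 4)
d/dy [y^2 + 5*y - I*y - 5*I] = 2*y + 5 - I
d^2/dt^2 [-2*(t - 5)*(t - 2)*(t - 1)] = 32 - 12*t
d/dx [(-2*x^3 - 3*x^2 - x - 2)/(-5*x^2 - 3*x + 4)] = 2*(5*x^4 + 6*x^3 - 10*x^2 - 22*x - 5)/(25*x^4 + 30*x^3 - 31*x^2 - 24*x + 16)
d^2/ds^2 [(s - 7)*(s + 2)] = 2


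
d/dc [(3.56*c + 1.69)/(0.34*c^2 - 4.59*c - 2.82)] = (1.2104*c^2 - 16.3404*c - (0.68*c - 4.59)*(3.56*c + 1.69) - 10.0392)/(-0.34*c^2 + 4.59*c + 2.82)^2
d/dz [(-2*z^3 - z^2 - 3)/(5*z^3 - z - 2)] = (2*z*(3*z + 1)*(-5*z^3 + z + 2) + (15*z^2 - 1)*(2*z^3 + z^2 + 3))/(-5*z^3 + z + 2)^2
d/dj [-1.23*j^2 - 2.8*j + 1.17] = -2.46*j - 2.8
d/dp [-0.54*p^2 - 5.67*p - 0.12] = -1.08*p - 5.67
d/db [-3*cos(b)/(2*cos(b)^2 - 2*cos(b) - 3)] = 3*(2*sin(b)^2 - 5)*sin(b)/(2*cos(b) - cos(2*b) + 2)^2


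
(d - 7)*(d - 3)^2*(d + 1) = d^4 - 12*d^3 + 38*d^2 - 12*d - 63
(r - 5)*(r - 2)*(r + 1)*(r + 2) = r^4 - 4*r^3 - 9*r^2 + 16*r + 20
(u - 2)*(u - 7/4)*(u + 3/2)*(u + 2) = u^4 - u^3/4 - 53*u^2/8 + u + 21/2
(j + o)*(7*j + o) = 7*j^2 + 8*j*o + o^2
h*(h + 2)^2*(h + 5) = h^4 + 9*h^3 + 24*h^2 + 20*h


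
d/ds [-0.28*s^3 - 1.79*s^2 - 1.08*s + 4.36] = -0.84*s^2 - 3.58*s - 1.08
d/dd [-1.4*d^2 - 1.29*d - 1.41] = -2.8*d - 1.29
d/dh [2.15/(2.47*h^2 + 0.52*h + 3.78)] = (-10.621*h - 1.118)/(2.47*h^2 + 0.52*h + 3.78)^2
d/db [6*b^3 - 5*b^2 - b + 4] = 18*b^2 - 10*b - 1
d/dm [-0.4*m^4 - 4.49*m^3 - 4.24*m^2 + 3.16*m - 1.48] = -1.6*m^3 - 13.47*m^2 - 8.48*m + 3.16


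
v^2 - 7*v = v*(v - 7)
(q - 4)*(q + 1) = q^2 - 3*q - 4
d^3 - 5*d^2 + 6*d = d*(d - 3)*(d - 2)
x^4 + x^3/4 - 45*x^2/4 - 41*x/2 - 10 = (x - 4)*(x + 1)*(x + 5/4)*(x + 2)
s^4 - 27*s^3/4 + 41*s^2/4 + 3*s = s*(s - 4)*(s - 3)*(s + 1/4)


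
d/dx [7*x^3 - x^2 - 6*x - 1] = 21*x^2 - 2*x - 6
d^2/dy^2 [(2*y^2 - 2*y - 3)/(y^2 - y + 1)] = 30*y*(1 - y)/(y^6 - 3*y^5 + 6*y^4 - 7*y^3 + 6*y^2 - 3*y + 1)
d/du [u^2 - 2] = 2*u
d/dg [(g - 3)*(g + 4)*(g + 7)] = 3*g^2 + 16*g - 5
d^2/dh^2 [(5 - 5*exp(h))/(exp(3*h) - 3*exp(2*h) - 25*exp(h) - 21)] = (-20*exp(6*h) + 90*exp(5*h) - 710*exp(4*h) - 1060*exp(3*h) + 3960*exp(2*h) + 4490*exp(h) - 4830)*exp(h)/(exp(9*h) - 9*exp(8*h) - 48*exp(7*h) + 360*exp(6*h) + 1578*exp(5*h) - 3042*exp(4*h) - 23752*exp(3*h) - 43344*exp(2*h) - 33075*exp(h) - 9261)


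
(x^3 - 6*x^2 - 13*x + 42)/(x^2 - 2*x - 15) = (x^2 - 9*x + 14)/(x - 5)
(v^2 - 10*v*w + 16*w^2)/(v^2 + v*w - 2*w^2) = (v^2 - 10*v*w + 16*w^2)/(v^2 + v*w - 2*w^2)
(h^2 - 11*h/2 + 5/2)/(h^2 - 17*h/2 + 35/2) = (2*h - 1)/(2*h - 7)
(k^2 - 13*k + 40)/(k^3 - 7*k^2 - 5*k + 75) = (k - 8)/(k^2 - 2*k - 15)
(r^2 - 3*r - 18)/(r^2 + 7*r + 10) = (r^2 - 3*r - 18)/(r^2 + 7*r + 10)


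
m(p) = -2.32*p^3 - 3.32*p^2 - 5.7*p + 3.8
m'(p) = -6.96*p^2 - 6.64*p - 5.7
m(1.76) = -29.16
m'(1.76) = -38.95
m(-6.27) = 480.88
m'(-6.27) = -237.68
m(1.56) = -21.98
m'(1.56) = -33.00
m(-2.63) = 38.03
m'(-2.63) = -36.38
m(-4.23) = 144.10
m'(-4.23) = -102.15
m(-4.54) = 178.35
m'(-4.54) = -119.01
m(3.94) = -212.09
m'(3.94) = -139.91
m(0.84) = -4.71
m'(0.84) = -16.19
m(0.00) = 3.80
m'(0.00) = -5.70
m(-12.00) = 3603.08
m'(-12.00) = -928.26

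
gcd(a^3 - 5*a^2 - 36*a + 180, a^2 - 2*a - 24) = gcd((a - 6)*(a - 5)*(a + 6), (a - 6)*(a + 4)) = a - 6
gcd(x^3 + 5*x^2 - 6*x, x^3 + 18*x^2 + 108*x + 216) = x + 6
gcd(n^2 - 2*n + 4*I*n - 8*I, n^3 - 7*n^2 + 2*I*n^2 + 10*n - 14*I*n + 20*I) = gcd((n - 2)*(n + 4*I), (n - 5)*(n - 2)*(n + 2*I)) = n - 2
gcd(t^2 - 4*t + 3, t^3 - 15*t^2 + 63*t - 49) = t - 1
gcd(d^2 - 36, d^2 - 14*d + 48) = d - 6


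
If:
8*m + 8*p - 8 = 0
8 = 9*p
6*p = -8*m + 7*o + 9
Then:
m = 1/9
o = -25/63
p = 8/9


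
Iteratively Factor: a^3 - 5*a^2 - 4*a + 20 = (a - 2)*(a^2 - 3*a - 10) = (a - 2)*(a + 2)*(a - 5)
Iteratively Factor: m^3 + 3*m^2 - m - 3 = (m - 1)*(m^2 + 4*m + 3) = (m - 1)*(m + 1)*(m + 3)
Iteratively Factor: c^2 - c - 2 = (c - 2)*(c + 1)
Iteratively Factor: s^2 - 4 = (s + 2)*(s - 2)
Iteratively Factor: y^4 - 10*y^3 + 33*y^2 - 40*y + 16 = (y - 1)*(y^3 - 9*y^2 + 24*y - 16) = (y - 1)^2*(y^2 - 8*y + 16) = (y - 4)*(y - 1)^2*(y - 4)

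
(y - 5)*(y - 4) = y^2 - 9*y + 20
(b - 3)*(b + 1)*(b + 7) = b^3 + 5*b^2 - 17*b - 21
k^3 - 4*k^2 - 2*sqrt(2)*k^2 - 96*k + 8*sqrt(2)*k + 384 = (k - 4)*(k - 8*sqrt(2))*(k + 6*sqrt(2))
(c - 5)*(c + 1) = c^2 - 4*c - 5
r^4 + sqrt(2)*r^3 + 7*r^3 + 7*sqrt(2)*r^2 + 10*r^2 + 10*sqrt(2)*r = r*(r + 2)*(r + 5)*(r + sqrt(2))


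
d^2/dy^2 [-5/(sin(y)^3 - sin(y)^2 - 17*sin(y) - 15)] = 5*(9*sin(y)^5 - 20*sin(y)^4 - 22*sin(y)^3 + 224*sin(y)^2 + 101*sin(y) - 548)/((sin(y) - 5)^3*(sin(y) + 1)^2*(sin(y) + 3)^3)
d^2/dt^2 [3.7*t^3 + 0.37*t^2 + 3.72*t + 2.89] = 22.2*t + 0.74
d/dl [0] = 0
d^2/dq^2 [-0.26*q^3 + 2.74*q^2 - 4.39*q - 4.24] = 5.48 - 1.56*q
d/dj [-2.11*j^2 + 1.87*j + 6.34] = 1.87 - 4.22*j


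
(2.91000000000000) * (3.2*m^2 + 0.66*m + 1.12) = 9.312*m^2 + 1.9206*m + 3.2592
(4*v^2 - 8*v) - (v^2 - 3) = 3*v^2 - 8*v + 3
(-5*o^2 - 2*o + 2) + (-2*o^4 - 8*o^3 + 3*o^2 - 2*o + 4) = -2*o^4 - 8*o^3 - 2*o^2 - 4*o + 6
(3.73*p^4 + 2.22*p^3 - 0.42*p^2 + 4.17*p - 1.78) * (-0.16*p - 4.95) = -0.5968*p^5 - 18.8187*p^4 - 10.9218*p^3 + 1.4118*p^2 - 20.3567*p + 8.811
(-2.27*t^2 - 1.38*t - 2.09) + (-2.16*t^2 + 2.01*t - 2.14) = -4.43*t^2 + 0.63*t - 4.23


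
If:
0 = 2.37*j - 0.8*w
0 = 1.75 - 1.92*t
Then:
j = 0.337552742616034*w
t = 0.91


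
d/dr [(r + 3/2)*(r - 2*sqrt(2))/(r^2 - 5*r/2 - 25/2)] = (-(r - 2*sqrt(2))*(2*r + 3)*(4*r - 5) + (-4*r - 3 + 4*sqrt(2))*(-2*r^2 + 5*r + 25))/(-2*r^2 + 5*r + 25)^2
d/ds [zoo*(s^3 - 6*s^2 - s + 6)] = zoo*(s^2 + s + 1)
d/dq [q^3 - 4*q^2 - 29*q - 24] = 3*q^2 - 8*q - 29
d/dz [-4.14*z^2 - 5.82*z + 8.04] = -8.28*z - 5.82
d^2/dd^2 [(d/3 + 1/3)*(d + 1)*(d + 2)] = 2*d + 8/3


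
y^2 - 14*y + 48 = (y - 8)*(y - 6)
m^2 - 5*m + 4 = (m - 4)*(m - 1)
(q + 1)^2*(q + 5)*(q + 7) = q^4 + 14*q^3 + 60*q^2 + 82*q + 35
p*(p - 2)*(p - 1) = p^3 - 3*p^2 + 2*p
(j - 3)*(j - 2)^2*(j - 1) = j^4 - 8*j^3 + 23*j^2 - 28*j + 12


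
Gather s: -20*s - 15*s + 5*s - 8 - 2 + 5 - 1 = -30*s - 6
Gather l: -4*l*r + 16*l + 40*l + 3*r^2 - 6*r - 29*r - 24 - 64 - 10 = l*(56 - 4*r) + 3*r^2 - 35*r - 98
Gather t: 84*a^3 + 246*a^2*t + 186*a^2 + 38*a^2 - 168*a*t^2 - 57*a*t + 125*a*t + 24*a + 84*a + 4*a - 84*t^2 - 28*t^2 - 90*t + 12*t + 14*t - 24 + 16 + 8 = 84*a^3 + 224*a^2 + 112*a + t^2*(-168*a - 112) + t*(246*a^2 + 68*a - 64)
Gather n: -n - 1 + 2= 1 - n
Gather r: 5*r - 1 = 5*r - 1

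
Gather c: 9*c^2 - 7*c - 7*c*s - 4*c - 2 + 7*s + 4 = 9*c^2 + c*(-7*s - 11) + 7*s + 2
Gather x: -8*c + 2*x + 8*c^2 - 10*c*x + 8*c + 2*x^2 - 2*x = 8*c^2 - 10*c*x + 2*x^2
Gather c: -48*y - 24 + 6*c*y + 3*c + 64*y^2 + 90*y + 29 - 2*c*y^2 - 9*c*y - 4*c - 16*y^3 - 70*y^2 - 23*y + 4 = c*(-2*y^2 - 3*y - 1) - 16*y^3 - 6*y^2 + 19*y + 9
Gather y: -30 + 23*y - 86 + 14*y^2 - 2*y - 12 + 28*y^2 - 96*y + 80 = 42*y^2 - 75*y - 48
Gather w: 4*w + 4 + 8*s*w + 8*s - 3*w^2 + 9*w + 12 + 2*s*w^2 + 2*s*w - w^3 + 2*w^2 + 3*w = 8*s - w^3 + w^2*(2*s - 1) + w*(10*s + 16) + 16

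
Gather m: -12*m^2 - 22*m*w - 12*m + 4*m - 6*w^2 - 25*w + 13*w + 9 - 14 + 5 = -12*m^2 + m*(-22*w - 8) - 6*w^2 - 12*w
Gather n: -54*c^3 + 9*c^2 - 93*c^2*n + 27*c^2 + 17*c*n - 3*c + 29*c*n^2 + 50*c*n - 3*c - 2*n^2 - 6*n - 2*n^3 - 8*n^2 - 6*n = -54*c^3 + 36*c^2 - 6*c - 2*n^3 + n^2*(29*c - 10) + n*(-93*c^2 + 67*c - 12)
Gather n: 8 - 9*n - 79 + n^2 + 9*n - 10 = n^2 - 81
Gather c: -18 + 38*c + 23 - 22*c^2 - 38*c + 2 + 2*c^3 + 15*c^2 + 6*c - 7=2*c^3 - 7*c^2 + 6*c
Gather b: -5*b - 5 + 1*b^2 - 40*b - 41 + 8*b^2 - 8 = 9*b^2 - 45*b - 54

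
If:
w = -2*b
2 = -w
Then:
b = 1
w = -2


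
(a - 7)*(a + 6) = a^2 - a - 42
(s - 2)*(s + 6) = s^2 + 4*s - 12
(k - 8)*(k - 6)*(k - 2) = k^3 - 16*k^2 + 76*k - 96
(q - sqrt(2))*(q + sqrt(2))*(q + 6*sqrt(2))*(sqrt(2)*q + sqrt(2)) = sqrt(2)*q^4 + sqrt(2)*q^3 + 12*q^3 - 2*sqrt(2)*q^2 + 12*q^2 - 24*q - 2*sqrt(2)*q - 24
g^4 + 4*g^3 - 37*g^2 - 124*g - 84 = (g - 6)*(g + 1)*(g + 2)*(g + 7)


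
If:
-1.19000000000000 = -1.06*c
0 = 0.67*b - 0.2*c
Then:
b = 0.34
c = 1.12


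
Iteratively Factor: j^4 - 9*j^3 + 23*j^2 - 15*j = (j - 5)*(j^3 - 4*j^2 + 3*j) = (j - 5)*(j - 3)*(j^2 - j) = j*(j - 5)*(j - 3)*(j - 1)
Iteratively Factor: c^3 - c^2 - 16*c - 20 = (c + 2)*(c^2 - 3*c - 10) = (c + 2)^2*(c - 5)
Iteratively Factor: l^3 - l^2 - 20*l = (l + 4)*(l^2 - 5*l) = (l - 5)*(l + 4)*(l)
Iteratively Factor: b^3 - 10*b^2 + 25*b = (b)*(b^2 - 10*b + 25) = b*(b - 5)*(b - 5)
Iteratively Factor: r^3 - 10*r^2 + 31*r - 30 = (r - 3)*(r^2 - 7*r + 10) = (r - 5)*(r - 3)*(r - 2)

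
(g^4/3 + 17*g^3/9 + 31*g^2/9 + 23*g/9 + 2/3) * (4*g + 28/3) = 4*g^5/3 + 32*g^4/3 + 848*g^3/27 + 1144*g^2/27 + 716*g/27 + 56/9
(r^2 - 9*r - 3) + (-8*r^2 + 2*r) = -7*r^2 - 7*r - 3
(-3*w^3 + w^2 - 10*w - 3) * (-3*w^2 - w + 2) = 9*w^5 + 23*w^3 + 21*w^2 - 17*w - 6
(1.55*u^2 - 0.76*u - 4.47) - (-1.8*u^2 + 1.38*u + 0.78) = 3.35*u^2 - 2.14*u - 5.25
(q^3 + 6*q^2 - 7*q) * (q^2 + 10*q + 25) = q^5 + 16*q^4 + 78*q^3 + 80*q^2 - 175*q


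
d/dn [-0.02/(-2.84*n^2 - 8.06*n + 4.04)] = (-0.1136*n - 0.1612)/(2.84*n^2 + 8.06*n - 4.04)^2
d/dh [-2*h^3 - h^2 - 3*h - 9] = -6*h^2 - 2*h - 3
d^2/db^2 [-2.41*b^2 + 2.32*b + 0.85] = -4.82000000000000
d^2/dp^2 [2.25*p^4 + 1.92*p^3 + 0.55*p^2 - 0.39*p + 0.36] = 27.0*p^2 + 11.52*p + 1.1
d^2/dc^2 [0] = 0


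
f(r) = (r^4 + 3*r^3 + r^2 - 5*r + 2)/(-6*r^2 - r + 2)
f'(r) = (12*r + 1)*(r^4 + 3*r^3 + r^2 - 5*r + 2)/(-6*r^2 - r + 2)^2 + (4*r^3 + 9*r^2 + 2*r - 5)/(-6*r^2 - r + 2)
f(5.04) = -6.64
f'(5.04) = -2.17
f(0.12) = 0.79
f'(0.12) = -1.50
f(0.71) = -0.16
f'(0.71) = -0.48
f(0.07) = 0.87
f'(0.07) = -1.69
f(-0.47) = 3.76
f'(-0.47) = -19.07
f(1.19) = -0.59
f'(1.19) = -1.02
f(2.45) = -2.08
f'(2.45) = -1.36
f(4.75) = -6.02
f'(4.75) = -2.08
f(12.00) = -29.76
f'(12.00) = -4.48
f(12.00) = -29.76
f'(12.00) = -4.48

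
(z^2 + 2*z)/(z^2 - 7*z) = (z + 2)/(z - 7)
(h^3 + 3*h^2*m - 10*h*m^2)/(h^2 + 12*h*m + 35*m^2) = h*(h - 2*m)/(h + 7*m)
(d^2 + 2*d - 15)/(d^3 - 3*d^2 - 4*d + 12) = (d + 5)/(d^2 - 4)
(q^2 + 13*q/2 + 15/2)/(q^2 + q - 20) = (q + 3/2)/(q - 4)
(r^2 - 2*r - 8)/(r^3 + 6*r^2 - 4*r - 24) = (r - 4)/(r^2 + 4*r - 12)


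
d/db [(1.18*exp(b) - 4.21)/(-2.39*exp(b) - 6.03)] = -17.1773*exp(b)/(2.39*exp(b) + 6.03)^2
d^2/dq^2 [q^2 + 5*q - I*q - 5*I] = 2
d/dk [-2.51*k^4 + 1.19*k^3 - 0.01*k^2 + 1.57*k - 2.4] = -10.04*k^3 + 3.57*k^2 - 0.02*k + 1.57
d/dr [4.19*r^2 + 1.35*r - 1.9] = 8.38*r + 1.35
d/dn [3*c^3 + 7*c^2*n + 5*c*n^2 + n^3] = 7*c^2 + 10*c*n + 3*n^2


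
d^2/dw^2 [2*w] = 0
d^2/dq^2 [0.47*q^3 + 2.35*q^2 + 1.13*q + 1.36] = 2.82*q + 4.7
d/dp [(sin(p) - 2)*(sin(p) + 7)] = (2*sin(p) + 5)*cos(p)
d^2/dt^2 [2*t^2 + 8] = 4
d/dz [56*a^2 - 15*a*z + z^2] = -15*a + 2*z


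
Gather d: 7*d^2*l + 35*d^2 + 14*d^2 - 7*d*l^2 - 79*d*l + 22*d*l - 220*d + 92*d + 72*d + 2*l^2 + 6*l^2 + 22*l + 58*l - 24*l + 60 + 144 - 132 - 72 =d^2*(7*l + 49) + d*(-7*l^2 - 57*l - 56) + 8*l^2 + 56*l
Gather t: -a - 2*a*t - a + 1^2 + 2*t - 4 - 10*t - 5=-2*a + t*(-2*a - 8) - 8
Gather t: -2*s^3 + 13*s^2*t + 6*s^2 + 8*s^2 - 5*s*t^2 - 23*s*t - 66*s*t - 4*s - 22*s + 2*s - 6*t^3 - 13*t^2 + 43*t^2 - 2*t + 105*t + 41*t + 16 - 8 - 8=-2*s^3 + 14*s^2 - 24*s - 6*t^3 + t^2*(30 - 5*s) + t*(13*s^2 - 89*s + 144)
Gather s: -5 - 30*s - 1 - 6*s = -36*s - 6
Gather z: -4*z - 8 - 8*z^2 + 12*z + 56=-8*z^2 + 8*z + 48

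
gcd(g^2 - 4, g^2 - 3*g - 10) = g + 2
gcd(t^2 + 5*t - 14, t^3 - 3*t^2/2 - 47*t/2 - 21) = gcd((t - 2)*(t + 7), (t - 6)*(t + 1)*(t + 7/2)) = 1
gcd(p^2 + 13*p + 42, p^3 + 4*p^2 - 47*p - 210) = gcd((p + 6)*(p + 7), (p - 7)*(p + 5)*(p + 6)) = p + 6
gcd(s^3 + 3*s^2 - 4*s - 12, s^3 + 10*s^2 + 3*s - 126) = 1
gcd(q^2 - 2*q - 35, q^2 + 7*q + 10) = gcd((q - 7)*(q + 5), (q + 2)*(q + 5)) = q + 5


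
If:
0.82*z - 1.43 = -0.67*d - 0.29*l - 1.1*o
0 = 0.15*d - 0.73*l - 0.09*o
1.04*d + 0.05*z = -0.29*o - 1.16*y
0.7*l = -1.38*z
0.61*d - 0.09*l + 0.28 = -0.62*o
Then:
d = -4.80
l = -1.48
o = 4.05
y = 3.25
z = 0.75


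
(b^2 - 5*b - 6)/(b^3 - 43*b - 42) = (b - 6)/(b^2 - b - 42)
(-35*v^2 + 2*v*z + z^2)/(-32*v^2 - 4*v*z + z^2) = (35*v^2 - 2*v*z - z^2)/(32*v^2 + 4*v*z - z^2)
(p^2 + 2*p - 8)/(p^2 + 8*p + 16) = (p - 2)/(p + 4)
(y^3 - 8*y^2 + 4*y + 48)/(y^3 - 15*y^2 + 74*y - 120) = (y + 2)/(y - 5)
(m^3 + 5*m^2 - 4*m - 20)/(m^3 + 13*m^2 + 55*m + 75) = (m^2 - 4)/(m^2 + 8*m + 15)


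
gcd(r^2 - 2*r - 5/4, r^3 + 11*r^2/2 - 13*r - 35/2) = r - 5/2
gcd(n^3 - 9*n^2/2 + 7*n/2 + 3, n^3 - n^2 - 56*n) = 1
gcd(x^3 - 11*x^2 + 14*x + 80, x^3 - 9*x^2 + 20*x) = x - 5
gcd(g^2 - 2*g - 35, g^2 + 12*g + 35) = g + 5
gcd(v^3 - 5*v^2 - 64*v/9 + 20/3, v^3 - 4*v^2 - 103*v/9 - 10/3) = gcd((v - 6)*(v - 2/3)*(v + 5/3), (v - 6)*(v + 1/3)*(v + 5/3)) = v^2 - 13*v/3 - 10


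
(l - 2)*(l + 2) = l^2 - 4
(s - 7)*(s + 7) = s^2 - 49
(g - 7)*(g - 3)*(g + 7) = g^3 - 3*g^2 - 49*g + 147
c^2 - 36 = (c - 6)*(c + 6)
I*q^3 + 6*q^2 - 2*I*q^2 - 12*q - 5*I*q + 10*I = (q - 2)*(q - 5*I)*(I*q + 1)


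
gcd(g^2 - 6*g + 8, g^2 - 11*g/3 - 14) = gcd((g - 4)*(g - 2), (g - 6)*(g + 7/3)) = 1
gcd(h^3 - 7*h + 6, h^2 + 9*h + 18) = h + 3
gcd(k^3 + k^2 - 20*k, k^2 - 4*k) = k^2 - 4*k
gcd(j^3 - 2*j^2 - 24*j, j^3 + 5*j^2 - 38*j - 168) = j^2 - 2*j - 24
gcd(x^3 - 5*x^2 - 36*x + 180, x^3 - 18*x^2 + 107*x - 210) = x^2 - 11*x + 30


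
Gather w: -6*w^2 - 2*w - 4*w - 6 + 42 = -6*w^2 - 6*w + 36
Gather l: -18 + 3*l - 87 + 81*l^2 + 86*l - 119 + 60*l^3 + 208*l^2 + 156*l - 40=60*l^3 + 289*l^2 + 245*l - 264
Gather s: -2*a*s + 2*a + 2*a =-2*a*s + 4*a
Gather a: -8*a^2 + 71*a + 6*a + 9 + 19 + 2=-8*a^2 + 77*a + 30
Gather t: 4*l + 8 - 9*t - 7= 4*l - 9*t + 1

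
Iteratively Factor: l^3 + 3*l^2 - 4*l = (l - 1)*(l^2 + 4*l) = (l - 1)*(l + 4)*(l)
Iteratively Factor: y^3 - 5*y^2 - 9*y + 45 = (y - 3)*(y^2 - 2*y - 15) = (y - 5)*(y - 3)*(y + 3)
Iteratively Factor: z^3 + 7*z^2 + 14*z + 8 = (z + 1)*(z^2 + 6*z + 8) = (z + 1)*(z + 4)*(z + 2)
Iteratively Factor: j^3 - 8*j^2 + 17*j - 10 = (j - 1)*(j^2 - 7*j + 10) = (j - 2)*(j - 1)*(j - 5)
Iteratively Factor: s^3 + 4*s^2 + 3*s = (s + 1)*(s^2 + 3*s) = (s + 1)*(s + 3)*(s)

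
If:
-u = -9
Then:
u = 9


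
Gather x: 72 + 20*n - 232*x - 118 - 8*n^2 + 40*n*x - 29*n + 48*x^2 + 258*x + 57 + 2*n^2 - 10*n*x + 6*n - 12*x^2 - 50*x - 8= -6*n^2 - 3*n + 36*x^2 + x*(30*n - 24) + 3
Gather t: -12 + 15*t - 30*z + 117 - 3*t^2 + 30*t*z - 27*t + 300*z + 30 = -3*t^2 + t*(30*z - 12) + 270*z + 135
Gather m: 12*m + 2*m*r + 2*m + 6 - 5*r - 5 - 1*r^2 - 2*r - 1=m*(2*r + 14) - r^2 - 7*r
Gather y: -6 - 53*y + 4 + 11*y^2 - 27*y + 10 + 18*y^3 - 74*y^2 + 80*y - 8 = 18*y^3 - 63*y^2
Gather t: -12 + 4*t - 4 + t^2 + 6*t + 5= t^2 + 10*t - 11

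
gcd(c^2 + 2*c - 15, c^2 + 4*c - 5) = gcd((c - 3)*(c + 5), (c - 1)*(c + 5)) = c + 5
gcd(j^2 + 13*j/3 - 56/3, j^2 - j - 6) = 1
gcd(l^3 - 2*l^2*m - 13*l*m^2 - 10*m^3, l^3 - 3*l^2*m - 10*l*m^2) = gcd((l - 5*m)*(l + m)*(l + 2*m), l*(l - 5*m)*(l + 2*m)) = l^2 - 3*l*m - 10*m^2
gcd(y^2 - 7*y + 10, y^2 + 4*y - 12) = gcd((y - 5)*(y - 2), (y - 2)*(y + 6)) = y - 2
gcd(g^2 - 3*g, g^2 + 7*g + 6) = 1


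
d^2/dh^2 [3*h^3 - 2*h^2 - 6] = 18*h - 4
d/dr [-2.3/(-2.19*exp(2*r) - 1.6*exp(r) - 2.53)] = (-10.074*exp(r) - 3.68)*exp(r)/(2.19*exp(2*r) + 1.6*exp(r) + 2.53)^2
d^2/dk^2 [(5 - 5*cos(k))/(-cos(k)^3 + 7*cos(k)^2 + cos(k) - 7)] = 5*(-8*sin(k)^4 + 132*sin(k)^2 + 39*cos(k) + 9*cos(3*k) + 48)/(2*(cos(k) - 7)^3*(cos(k) + 1)^3)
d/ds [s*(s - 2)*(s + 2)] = 3*s^2 - 4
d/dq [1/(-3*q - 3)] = 1/(3*(q + 1)^2)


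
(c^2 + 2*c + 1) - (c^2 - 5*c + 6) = 7*c - 5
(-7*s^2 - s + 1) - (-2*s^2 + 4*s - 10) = -5*s^2 - 5*s + 11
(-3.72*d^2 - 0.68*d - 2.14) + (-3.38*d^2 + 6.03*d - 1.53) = -7.1*d^2 + 5.35*d - 3.67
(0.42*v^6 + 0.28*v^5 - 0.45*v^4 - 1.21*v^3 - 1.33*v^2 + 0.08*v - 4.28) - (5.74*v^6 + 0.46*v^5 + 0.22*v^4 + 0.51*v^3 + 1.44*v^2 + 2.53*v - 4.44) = -5.32*v^6 - 0.18*v^5 - 0.67*v^4 - 1.72*v^3 - 2.77*v^2 - 2.45*v + 0.16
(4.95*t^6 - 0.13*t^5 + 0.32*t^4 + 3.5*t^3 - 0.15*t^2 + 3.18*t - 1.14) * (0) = 0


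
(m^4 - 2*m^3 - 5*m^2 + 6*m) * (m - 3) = m^5 - 5*m^4 + m^3 + 21*m^2 - 18*m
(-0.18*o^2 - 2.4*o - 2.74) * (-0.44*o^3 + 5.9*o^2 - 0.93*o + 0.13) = 0.0792*o^5 - 0.00600000000000001*o^4 - 12.787*o^3 - 13.9574*o^2 + 2.2362*o - 0.3562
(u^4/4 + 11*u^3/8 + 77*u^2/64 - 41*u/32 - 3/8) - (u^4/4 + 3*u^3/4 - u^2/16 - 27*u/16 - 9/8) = 5*u^3/8 + 81*u^2/64 + 13*u/32 + 3/4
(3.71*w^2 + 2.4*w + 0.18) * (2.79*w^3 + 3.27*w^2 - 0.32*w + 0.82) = 10.3509*w^5 + 18.8277*w^4 + 7.163*w^3 + 2.8628*w^2 + 1.9104*w + 0.1476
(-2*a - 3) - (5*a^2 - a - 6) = -5*a^2 - a + 3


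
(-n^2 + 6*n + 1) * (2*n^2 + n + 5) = -2*n^4 + 11*n^3 + 3*n^2 + 31*n + 5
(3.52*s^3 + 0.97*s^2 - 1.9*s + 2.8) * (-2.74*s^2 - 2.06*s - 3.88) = -9.6448*s^5 - 9.909*s^4 - 10.4498*s^3 - 7.5216*s^2 + 1.604*s - 10.864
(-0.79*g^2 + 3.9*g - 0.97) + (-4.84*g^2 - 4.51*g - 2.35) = -5.63*g^2 - 0.61*g - 3.32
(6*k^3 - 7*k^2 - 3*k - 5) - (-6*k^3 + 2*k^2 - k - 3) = 12*k^3 - 9*k^2 - 2*k - 2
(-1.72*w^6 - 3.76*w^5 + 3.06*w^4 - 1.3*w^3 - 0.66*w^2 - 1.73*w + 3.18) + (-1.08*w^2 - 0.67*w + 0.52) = -1.72*w^6 - 3.76*w^5 + 3.06*w^4 - 1.3*w^3 - 1.74*w^2 - 2.4*w + 3.7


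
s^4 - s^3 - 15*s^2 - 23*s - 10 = (s - 5)*(s + 1)^2*(s + 2)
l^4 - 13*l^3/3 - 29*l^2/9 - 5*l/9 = l*(l - 5)*(l + 1/3)^2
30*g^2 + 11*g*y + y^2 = (5*g + y)*(6*g + y)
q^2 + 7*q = q*(q + 7)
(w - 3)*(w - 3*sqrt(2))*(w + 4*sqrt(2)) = w^3 - 3*w^2 + sqrt(2)*w^2 - 24*w - 3*sqrt(2)*w + 72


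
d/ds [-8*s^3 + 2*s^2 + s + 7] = -24*s^2 + 4*s + 1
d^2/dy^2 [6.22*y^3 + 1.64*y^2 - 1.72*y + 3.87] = 37.32*y + 3.28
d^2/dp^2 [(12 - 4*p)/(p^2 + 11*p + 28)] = 8*(-(p - 3)*(2*p + 11)^2 + (3*p + 8)*(p^2 + 11*p + 28))/(p^2 + 11*p + 28)^3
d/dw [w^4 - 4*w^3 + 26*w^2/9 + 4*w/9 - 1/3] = 4*w^3 - 12*w^2 + 52*w/9 + 4/9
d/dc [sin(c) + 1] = cos(c)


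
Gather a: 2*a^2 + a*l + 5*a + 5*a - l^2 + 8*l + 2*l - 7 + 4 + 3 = 2*a^2 + a*(l + 10) - l^2 + 10*l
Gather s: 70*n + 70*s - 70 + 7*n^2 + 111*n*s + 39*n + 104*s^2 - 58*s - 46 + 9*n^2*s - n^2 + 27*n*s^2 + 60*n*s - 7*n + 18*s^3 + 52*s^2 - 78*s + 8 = 6*n^2 + 102*n + 18*s^3 + s^2*(27*n + 156) + s*(9*n^2 + 171*n - 66) - 108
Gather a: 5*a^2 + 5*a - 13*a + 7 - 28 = 5*a^2 - 8*a - 21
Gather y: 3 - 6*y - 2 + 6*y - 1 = 0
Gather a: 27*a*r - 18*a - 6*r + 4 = a*(27*r - 18) - 6*r + 4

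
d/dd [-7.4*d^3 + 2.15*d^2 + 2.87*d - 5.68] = -22.2*d^2 + 4.3*d + 2.87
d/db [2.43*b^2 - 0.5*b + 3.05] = 4.86*b - 0.5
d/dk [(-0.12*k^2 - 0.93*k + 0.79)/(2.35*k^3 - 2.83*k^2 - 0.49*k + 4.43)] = (0.282*k^4 + 4.371*k^3 - 8.1426*k^2 + 3.4082*k - 3.7328)/(5.5225*k^6 - 13.301*k^5 + 5.7059*k^4 + 23.5944*k^3 - 24.8337*k^2 - 4.3414*k + 19.6249)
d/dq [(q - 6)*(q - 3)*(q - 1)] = 3*q^2 - 20*q + 27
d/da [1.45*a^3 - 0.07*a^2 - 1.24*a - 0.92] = 4.35*a^2 - 0.14*a - 1.24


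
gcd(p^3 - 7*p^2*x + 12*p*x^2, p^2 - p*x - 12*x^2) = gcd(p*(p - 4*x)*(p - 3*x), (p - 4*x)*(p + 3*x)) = -p + 4*x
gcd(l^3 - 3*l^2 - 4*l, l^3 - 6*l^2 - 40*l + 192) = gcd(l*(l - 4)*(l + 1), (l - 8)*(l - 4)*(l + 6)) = l - 4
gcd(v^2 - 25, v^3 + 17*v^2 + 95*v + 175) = v + 5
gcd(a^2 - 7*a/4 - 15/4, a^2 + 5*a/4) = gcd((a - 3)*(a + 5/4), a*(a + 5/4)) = a + 5/4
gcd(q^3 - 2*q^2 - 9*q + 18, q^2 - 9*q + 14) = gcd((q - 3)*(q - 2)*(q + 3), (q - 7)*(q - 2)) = q - 2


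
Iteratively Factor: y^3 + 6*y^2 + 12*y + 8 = (y + 2)*(y^2 + 4*y + 4) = (y + 2)^2*(y + 2)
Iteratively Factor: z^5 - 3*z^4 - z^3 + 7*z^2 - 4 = (z + 1)*(z^4 - 4*z^3 + 3*z^2 + 4*z - 4) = (z - 1)*(z + 1)*(z^3 - 3*z^2 + 4) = (z - 1)*(z + 1)^2*(z^2 - 4*z + 4) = (z - 2)*(z - 1)*(z + 1)^2*(z - 2)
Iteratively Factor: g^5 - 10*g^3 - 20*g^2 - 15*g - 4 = (g + 1)*(g^4 - g^3 - 9*g^2 - 11*g - 4) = (g + 1)^2*(g^3 - 2*g^2 - 7*g - 4) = (g + 1)^3*(g^2 - 3*g - 4) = (g + 1)^4*(g - 4)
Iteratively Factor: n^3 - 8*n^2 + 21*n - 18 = (n - 2)*(n^2 - 6*n + 9) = (n - 3)*(n - 2)*(n - 3)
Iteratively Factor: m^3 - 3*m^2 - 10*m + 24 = (m + 3)*(m^2 - 6*m + 8) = (m - 2)*(m + 3)*(m - 4)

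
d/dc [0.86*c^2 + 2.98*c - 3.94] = 1.72*c + 2.98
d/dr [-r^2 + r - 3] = 1 - 2*r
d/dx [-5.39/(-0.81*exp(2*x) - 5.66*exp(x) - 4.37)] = (-8.7318*exp(x) - 30.5074)*exp(x)/(0.81*exp(2*x) + 5.66*exp(x) + 4.37)^2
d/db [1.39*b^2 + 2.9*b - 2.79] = 2.78*b + 2.9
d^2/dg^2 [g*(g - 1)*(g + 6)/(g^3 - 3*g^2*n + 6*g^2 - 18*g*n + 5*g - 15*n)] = 2*(g*(g - 1)*(g + 6)*(3*g^2 - 6*g*n + 12*g - 18*n + 5)^2 + (3*g + 5)*(g^3 - 3*g^2*n + 6*g^2 - 18*g*n + 5*g - 15*n)^2 - (3*g*(g - 1)*(g + 6)*(g - n + 2) + g*(g - 1)*(3*g^2 - 6*g*n + 12*g - 18*n + 5) + g*(g + 6)*(3*g^2 - 6*g*n + 12*g - 18*n + 5) + (g - 1)*(g + 6)*(3*g^2 - 6*g*n + 12*g - 18*n + 5))*(g^3 - 3*g^2*n + 6*g^2 - 18*g*n + 5*g - 15*n))/(g^3 - 3*g^2*n + 6*g^2 - 18*g*n + 5*g - 15*n)^3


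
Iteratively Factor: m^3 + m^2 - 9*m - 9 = (m + 3)*(m^2 - 2*m - 3) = (m - 3)*(m + 3)*(m + 1)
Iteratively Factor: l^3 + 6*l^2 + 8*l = (l + 4)*(l^2 + 2*l) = (l + 2)*(l + 4)*(l)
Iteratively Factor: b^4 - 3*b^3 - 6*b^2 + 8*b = (b)*(b^3 - 3*b^2 - 6*b + 8) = b*(b - 1)*(b^2 - 2*b - 8) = b*(b - 4)*(b - 1)*(b + 2)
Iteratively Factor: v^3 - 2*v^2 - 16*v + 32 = (v + 4)*(v^2 - 6*v + 8) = (v - 4)*(v + 4)*(v - 2)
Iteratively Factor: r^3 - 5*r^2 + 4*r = (r - 1)*(r^2 - 4*r) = (r - 4)*(r - 1)*(r)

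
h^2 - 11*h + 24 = (h - 8)*(h - 3)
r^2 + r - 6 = (r - 2)*(r + 3)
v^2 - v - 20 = (v - 5)*(v + 4)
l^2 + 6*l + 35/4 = (l + 5/2)*(l + 7/2)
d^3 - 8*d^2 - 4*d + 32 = (d - 8)*(d - 2)*(d + 2)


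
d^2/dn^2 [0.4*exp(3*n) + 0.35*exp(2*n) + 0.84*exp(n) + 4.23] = (3.6*exp(2*n) + 1.4*exp(n) + 0.84)*exp(n)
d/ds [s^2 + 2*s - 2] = 2*s + 2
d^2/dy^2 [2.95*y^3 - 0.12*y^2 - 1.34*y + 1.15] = 17.7*y - 0.24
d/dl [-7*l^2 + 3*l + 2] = 3 - 14*l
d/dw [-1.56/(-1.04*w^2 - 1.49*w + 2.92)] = (-3.2448*w - 2.3244)/(1.04*w^2 + 1.49*w - 2.92)^2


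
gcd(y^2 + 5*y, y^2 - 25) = y + 5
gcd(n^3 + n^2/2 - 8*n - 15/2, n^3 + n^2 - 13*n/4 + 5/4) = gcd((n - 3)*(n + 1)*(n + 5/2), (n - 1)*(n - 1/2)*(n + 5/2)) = n + 5/2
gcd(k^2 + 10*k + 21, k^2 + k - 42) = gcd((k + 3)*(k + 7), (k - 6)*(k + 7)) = k + 7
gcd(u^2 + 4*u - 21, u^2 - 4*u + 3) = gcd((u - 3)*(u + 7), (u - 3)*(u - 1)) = u - 3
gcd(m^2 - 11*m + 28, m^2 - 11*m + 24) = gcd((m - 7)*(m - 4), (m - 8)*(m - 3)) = 1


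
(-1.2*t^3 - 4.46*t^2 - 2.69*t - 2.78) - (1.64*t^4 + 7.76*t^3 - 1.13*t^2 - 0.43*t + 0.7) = -1.64*t^4 - 8.96*t^3 - 3.33*t^2 - 2.26*t - 3.48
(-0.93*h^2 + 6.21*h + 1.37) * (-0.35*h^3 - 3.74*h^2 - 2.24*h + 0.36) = 0.3255*h^5 + 1.3047*h^4 - 21.6217*h^3 - 19.369*h^2 - 0.833200000000001*h + 0.4932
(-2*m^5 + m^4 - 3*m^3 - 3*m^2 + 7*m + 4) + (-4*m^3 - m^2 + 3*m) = -2*m^5 + m^4 - 7*m^3 - 4*m^2 + 10*m + 4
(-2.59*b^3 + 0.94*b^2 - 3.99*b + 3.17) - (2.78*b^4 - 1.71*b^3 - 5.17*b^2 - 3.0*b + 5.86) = -2.78*b^4 - 0.88*b^3 + 6.11*b^2 - 0.99*b - 2.69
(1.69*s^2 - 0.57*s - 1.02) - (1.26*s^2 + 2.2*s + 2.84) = 0.43*s^2 - 2.77*s - 3.86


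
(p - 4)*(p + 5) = p^2 + p - 20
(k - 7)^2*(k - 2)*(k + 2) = k^4 - 14*k^3 + 45*k^2 + 56*k - 196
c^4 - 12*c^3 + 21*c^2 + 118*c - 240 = (c - 8)*(c - 5)*(c - 2)*(c + 3)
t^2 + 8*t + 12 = (t + 2)*(t + 6)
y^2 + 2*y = y*(y + 2)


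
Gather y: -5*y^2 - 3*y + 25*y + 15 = -5*y^2 + 22*y + 15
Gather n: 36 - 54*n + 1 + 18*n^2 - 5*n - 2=18*n^2 - 59*n + 35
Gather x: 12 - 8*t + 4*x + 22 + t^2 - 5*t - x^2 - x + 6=t^2 - 13*t - x^2 + 3*x + 40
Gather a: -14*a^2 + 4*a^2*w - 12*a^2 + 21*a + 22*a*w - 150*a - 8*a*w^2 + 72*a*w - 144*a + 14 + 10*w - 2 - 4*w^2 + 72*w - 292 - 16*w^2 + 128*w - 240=a^2*(4*w - 26) + a*(-8*w^2 + 94*w - 273) - 20*w^2 + 210*w - 520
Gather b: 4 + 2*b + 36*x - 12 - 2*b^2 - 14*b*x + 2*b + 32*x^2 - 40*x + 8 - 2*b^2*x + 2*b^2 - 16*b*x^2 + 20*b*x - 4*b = -2*b^2*x + b*(-16*x^2 + 6*x) + 32*x^2 - 4*x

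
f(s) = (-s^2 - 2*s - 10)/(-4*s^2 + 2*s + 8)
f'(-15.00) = 0.00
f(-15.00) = 0.22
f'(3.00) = -0.77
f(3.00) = 1.14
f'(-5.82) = 0.01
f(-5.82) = 0.23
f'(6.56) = -0.05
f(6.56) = 0.44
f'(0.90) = -2.10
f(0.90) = -1.92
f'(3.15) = -0.62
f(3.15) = 1.03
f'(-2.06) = 0.93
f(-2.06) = 0.77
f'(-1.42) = 14.23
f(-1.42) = 3.16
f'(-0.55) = 1.66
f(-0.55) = -1.62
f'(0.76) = -1.44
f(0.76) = -1.68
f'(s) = (-2*s - 2)/(-4*s^2 + 2*s + 8) + (8*s - 2)*(-s^2 - 2*s - 10)/(-4*s^2 + 2*s + 8)^2 = (-5*s^2 - 48*s + 2)/(2*(4*s^4 - 4*s^3 - 15*s^2 + 8*s + 16))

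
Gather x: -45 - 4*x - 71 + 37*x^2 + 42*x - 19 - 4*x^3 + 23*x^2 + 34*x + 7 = -4*x^3 + 60*x^2 + 72*x - 128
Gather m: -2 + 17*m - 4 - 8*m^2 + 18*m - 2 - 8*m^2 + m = -16*m^2 + 36*m - 8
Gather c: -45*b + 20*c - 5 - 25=-45*b + 20*c - 30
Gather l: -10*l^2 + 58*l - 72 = -10*l^2 + 58*l - 72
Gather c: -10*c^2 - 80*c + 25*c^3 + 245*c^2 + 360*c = 25*c^3 + 235*c^2 + 280*c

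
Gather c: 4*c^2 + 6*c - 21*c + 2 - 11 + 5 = 4*c^2 - 15*c - 4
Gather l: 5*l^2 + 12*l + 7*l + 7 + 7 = 5*l^2 + 19*l + 14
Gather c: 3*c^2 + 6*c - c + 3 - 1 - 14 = 3*c^2 + 5*c - 12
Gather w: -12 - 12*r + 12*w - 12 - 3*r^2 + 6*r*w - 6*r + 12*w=-3*r^2 - 18*r + w*(6*r + 24) - 24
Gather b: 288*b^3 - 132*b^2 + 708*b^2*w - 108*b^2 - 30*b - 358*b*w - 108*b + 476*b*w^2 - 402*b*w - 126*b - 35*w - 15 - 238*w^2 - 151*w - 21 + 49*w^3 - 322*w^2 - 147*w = 288*b^3 + b^2*(708*w - 240) + b*(476*w^2 - 760*w - 264) + 49*w^3 - 560*w^2 - 333*w - 36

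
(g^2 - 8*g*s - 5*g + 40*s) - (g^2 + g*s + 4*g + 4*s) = -9*g*s - 9*g + 36*s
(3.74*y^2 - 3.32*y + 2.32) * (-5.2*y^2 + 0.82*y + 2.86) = -19.448*y^4 + 20.3308*y^3 - 4.09*y^2 - 7.5928*y + 6.6352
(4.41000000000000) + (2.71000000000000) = 7.12000000000000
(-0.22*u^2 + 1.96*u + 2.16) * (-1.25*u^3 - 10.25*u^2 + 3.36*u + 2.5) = 0.275*u^5 - 0.195*u^4 - 23.5292*u^3 - 16.1044*u^2 + 12.1576*u + 5.4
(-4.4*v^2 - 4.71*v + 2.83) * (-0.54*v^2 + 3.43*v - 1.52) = 2.376*v^4 - 12.5486*v^3 - 10.9955*v^2 + 16.8661*v - 4.3016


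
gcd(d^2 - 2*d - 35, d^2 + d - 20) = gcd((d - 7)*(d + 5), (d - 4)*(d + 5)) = d + 5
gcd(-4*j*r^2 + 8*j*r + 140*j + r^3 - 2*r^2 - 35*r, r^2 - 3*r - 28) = r - 7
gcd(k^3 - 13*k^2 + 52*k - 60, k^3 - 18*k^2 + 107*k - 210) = k^2 - 11*k + 30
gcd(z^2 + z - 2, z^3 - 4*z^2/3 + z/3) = z - 1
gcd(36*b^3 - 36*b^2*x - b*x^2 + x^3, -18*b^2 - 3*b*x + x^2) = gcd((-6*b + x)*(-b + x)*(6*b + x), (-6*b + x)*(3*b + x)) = -6*b + x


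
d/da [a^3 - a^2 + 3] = a*(3*a - 2)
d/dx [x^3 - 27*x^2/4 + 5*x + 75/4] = 3*x^2 - 27*x/2 + 5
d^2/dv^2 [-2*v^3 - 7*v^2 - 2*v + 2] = -12*v - 14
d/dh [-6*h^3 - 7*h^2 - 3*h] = -18*h^2 - 14*h - 3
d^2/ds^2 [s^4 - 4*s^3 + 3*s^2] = 12*s^2 - 24*s + 6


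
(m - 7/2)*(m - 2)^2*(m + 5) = m^4 - 5*m^3/2 - 39*m^2/2 + 76*m - 70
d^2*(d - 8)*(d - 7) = d^4 - 15*d^3 + 56*d^2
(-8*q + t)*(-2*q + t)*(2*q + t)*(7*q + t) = 224*q^4 + 4*q^3*t - 60*q^2*t^2 - q*t^3 + t^4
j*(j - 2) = j^2 - 2*j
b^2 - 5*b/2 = b*(b - 5/2)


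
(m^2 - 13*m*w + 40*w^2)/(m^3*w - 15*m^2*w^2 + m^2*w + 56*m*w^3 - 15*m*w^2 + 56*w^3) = (-m + 5*w)/(w*(-m^2 + 7*m*w - m + 7*w))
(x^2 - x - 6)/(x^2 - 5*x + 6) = (x + 2)/(x - 2)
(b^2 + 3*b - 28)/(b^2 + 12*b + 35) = (b - 4)/(b + 5)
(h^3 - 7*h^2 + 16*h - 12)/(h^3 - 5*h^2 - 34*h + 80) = (h^2 - 5*h + 6)/(h^2 - 3*h - 40)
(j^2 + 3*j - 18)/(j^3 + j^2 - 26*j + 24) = (j - 3)/(j^2 - 5*j + 4)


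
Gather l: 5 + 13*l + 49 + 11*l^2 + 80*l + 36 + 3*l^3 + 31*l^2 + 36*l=3*l^3 + 42*l^2 + 129*l + 90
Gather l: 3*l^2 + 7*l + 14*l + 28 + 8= 3*l^2 + 21*l + 36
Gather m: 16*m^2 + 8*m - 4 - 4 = 16*m^2 + 8*m - 8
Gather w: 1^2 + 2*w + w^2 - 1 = w^2 + 2*w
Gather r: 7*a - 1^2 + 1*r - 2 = 7*a + r - 3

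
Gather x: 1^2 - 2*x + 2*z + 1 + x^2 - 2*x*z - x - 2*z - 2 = x^2 + x*(-2*z - 3)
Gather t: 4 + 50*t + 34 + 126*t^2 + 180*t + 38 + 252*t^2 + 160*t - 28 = 378*t^2 + 390*t + 48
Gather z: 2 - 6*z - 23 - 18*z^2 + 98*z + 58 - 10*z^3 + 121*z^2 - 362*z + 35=-10*z^3 + 103*z^2 - 270*z + 72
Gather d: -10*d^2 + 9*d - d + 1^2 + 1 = -10*d^2 + 8*d + 2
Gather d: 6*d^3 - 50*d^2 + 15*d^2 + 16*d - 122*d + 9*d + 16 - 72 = 6*d^3 - 35*d^2 - 97*d - 56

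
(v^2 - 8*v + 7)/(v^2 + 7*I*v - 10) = (v^2 - 8*v + 7)/(v^2 + 7*I*v - 10)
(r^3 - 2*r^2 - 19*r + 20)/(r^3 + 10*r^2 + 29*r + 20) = (r^2 - 6*r + 5)/(r^2 + 6*r + 5)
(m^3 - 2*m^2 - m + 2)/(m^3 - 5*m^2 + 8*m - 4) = (m + 1)/(m - 2)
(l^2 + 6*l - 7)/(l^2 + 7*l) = (l - 1)/l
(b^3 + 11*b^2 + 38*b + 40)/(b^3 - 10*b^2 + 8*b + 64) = (b^2 + 9*b + 20)/(b^2 - 12*b + 32)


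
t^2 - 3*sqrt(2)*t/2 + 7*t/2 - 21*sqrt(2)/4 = (t + 7/2)*(t - 3*sqrt(2)/2)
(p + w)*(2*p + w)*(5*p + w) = 10*p^3 + 17*p^2*w + 8*p*w^2 + w^3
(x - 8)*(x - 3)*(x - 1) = x^3 - 12*x^2 + 35*x - 24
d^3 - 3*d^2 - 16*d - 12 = (d - 6)*(d + 1)*(d + 2)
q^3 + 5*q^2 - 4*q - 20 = (q - 2)*(q + 2)*(q + 5)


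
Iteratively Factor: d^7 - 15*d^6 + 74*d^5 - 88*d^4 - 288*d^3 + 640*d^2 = (d)*(d^6 - 15*d^5 + 74*d^4 - 88*d^3 - 288*d^2 + 640*d) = d*(d - 4)*(d^5 - 11*d^4 + 30*d^3 + 32*d^2 - 160*d) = d*(d - 4)*(d + 2)*(d^4 - 13*d^3 + 56*d^2 - 80*d) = d*(d - 4)^2*(d + 2)*(d^3 - 9*d^2 + 20*d) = d^2*(d - 4)^2*(d + 2)*(d^2 - 9*d + 20) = d^2*(d - 4)^3*(d + 2)*(d - 5)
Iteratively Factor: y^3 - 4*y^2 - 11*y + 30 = (y + 3)*(y^2 - 7*y + 10) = (y - 2)*(y + 3)*(y - 5)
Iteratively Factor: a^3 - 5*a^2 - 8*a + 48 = (a - 4)*(a^2 - a - 12) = (a - 4)*(a + 3)*(a - 4)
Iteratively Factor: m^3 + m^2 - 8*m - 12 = (m - 3)*(m^2 + 4*m + 4) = (m - 3)*(m + 2)*(m + 2)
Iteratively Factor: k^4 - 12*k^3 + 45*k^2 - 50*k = (k)*(k^3 - 12*k^2 + 45*k - 50) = k*(k - 5)*(k^2 - 7*k + 10) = k*(k - 5)*(k - 2)*(k - 5)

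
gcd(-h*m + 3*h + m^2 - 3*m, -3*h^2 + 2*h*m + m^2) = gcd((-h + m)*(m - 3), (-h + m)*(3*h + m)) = h - m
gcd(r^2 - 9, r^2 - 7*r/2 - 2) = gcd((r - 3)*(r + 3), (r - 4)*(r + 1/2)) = 1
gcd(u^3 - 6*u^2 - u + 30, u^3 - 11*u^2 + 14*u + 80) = u^2 - 3*u - 10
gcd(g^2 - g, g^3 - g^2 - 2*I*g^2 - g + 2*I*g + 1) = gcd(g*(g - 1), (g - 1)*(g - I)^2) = g - 1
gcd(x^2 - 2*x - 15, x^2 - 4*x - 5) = x - 5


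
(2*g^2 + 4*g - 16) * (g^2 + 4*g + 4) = 2*g^4 + 12*g^3 + 8*g^2 - 48*g - 64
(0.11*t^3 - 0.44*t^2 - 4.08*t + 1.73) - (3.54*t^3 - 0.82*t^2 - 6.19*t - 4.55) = -3.43*t^3 + 0.38*t^2 + 2.11*t + 6.28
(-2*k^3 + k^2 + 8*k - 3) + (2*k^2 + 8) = -2*k^3 + 3*k^2 + 8*k + 5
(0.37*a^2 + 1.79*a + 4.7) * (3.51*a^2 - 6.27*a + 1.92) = 1.2987*a^4 + 3.963*a^3 + 5.9841*a^2 - 26.0322*a + 9.024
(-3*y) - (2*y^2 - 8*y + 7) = -2*y^2 + 5*y - 7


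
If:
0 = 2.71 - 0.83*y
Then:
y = 3.27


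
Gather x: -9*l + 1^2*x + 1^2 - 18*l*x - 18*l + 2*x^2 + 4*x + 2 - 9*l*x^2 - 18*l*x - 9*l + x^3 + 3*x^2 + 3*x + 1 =-36*l + x^3 + x^2*(5 - 9*l) + x*(8 - 36*l) + 4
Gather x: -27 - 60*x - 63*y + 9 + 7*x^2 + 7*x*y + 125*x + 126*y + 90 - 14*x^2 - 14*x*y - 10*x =-7*x^2 + x*(55 - 7*y) + 63*y + 72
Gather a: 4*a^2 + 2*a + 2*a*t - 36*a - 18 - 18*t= 4*a^2 + a*(2*t - 34) - 18*t - 18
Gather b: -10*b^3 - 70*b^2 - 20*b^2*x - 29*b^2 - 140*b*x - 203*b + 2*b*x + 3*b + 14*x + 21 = -10*b^3 + b^2*(-20*x - 99) + b*(-138*x - 200) + 14*x + 21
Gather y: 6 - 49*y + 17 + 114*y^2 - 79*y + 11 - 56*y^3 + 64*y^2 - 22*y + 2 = -56*y^3 + 178*y^2 - 150*y + 36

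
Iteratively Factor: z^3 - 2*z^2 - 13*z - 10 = (z - 5)*(z^2 + 3*z + 2) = (z - 5)*(z + 2)*(z + 1)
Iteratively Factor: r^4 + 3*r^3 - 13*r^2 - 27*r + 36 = (r + 4)*(r^3 - r^2 - 9*r + 9) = (r - 3)*(r + 4)*(r^2 + 2*r - 3) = (r - 3)*(r - 1)*(r + 4)*(r + 3)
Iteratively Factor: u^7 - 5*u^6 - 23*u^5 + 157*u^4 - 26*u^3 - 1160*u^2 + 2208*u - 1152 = (u - 2)*(u^6 - 3*u^5 - 29*u^4 + 99*u^3 + 172*u^2 - 816*u + 576) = (u - 2)*(u + 4)*(u^5 - 7*u^4 - u^3 + 103*u^2 - 240*u + 144) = (u - 2)*(u + 4)^2*(u^4 - 11*u^3 + 43*u^2 - 69*u + 36) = (u - 2)*(u - 1)*(u + 4)^2*(u^3 - 10*u^2 + 33*u - 36) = (u - 3)*(u - 2)*(u - 1)*(u + 4)^2*(u^2 - 7*u + 12) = (u - 4)*(u - 3)*(u - 2)*(u - 1)*(u + 4)^2*(u - 3)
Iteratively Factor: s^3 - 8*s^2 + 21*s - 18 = (s - 2)*(s^2 - 6*s + 9) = (s - 3)*(s - 2)*(s - 3)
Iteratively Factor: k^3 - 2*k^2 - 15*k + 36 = (k - 3)*(k^2 + k - 12) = (k - 3)*(k + 4)*(k - 3)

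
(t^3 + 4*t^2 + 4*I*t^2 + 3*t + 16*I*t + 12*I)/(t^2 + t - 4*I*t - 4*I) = (t^2 + t*(3 + 4*I) + 12*I)/(t - 4*I)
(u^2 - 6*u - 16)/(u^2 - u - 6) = (u - 8)/(u - 3)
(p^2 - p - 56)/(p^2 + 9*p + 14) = (p - 8)/(p + 2)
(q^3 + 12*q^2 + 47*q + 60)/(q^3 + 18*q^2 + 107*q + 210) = (q^2 + 7*q + 12)/(q^2 + 13*q + 42)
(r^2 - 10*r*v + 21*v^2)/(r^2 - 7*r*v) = (r - 3*v)/r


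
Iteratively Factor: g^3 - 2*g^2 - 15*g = (g - 5)*(g^2 + 3*g) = g*(g - 5)*(g + 3)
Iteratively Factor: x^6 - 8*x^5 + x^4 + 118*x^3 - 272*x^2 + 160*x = (x - 1)*(x^5 - 7*x^4 - 6*x^3 + 112*x^2 - 160*x) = (x - 4)*(x - 1)*(x^4 - 3*x^3 - 18*x^2 + 40*x) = (x - 4)*(x - 2)*(x - 1)*(x^3 - x^2 - 20*x) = (x - 4)*(x - 2)*(x - 1)*(x + 4)*(x^2 - 5*x) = x*(x - 4)*(x - 2)*(x - 1)*(x + 4)*(x - 5)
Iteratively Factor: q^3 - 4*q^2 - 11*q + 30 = (q + 3)*(q^2 - 7*q + 10) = (q - 5)*(q + 3)*(q - 2)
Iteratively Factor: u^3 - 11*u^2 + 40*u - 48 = (u - 3)*(u^2 - 8*u + 16) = (u - 4)*(u - 3)*(u - 4)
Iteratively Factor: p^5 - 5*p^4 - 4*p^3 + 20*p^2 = (p - 2)*(p^4 - 3*p^3 - 10*p^2) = p*(p - 2)*(p^3 - 3*p^2 - 10*p) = p*(p - 2)*(p + 2)*(p^2 - 5*p) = p*(p - 5)*(p - 2)*(p + 2)*(p)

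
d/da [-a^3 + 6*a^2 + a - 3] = -3*a^2 + 12*a + 1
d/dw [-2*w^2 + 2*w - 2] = 2 - 4*w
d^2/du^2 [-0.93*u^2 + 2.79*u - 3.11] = -1.86000000000000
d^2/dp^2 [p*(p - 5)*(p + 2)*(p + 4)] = 12*p^2 + 6*p - 44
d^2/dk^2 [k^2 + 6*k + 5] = 2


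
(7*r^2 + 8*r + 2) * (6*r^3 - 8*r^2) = 42*r^5 - 8*r^4 - 52*r^3 - 16*r^2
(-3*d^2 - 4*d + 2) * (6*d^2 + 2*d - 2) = -18*d^4 - 30*d^3 + 10*d^2 + 12*d - 4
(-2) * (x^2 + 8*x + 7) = -2*x^2 - 16*x - 14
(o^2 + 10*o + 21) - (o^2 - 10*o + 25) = 20*o - 4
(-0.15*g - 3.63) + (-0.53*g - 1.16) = -0.68*g - 4.79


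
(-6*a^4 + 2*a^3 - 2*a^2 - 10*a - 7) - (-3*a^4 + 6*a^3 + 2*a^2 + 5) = -3*a^4 - 4*a^3 - 4*a^2 - 10*a - 12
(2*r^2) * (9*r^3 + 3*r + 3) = 18*r^5 + 6*r^3 + 6*r^2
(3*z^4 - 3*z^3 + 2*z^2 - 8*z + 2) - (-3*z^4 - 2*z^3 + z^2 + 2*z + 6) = 6*z^4 - z^3 + z^2 - 10*z - 4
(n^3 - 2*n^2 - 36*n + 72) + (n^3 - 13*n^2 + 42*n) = 2*n^3 - 15*n^2 + 6*n + 72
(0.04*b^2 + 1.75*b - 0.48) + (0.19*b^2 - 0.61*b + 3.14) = 0.23*b^2 + 1.14*b + 2.66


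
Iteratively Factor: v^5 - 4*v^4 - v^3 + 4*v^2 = (v + 1)*(v^4 - 5*v^3 + 4*v^2) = v*(v + 1)*(v^3 - 5*v^2 + 4*v) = v^2*(v + 1)*(v^2 - 5*v + 4) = v^2*(v - 1)*(v + 1)*(v - 4)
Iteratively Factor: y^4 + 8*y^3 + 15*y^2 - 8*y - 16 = (y - 1)*(y^3 + 9*y^2 + 24*y + 16) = (y - 1)*(y + 4)*(y^2 + 5*y + 4) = (y - 1)*(y + 4)^2*(y + 1)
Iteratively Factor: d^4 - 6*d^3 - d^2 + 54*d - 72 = (d - 2)*(d^3 - 4*d^2 - 9*d + 36) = (d - 4)*(d - 2)*(d^2 - 9) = (d - 4)*(d - 2)*(d + 3)*(d - 3)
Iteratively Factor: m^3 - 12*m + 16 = (m - 2)*(m^2 + 2*m - 8) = (m - 2)^2*(m + 4)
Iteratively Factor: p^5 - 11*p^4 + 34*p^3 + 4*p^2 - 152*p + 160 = (p + 2)*(p^4 - 13*p^3 + 60*p^2 - 116*p + 80) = (p - 2)*(p + 2)*(p^3 - 11*p^2 + 38*p - 40) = (p - 2)^2*(p + 2)*(p^2 - 9*p + 20) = (p - 5)*(p - 2)^2*(p + 2)*(p - 4)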